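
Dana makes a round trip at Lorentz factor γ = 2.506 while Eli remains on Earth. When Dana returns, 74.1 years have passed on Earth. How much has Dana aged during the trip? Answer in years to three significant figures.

γ = 2.506
Dana's clock measures proper time along the trip: τ = Δt/γ = 74.1/2.506 years.

τ = 29.6 years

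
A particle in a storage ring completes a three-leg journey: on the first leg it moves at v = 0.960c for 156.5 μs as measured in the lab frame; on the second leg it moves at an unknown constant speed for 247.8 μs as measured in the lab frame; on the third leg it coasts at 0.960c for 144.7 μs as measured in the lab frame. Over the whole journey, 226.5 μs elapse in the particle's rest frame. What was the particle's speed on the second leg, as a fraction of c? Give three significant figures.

Leg 1: γ = 1/√(1 − 0.960²) = 1/√0.07840 = 3.571; τ_1 = 156.5/3.571 = 43.82 μs.
Leg 2: speed unknown; τ_2 = 247.8/γ_2.
Leg 3: γ = 1/√(1 − 0.960²) = 25/7 ≈ 3.571; τ_3 = 144.7/3.571 = 40.52 μs.
Total proper time: 43.82 + τ_2 + 40.52 = 226.5, so τ_2 = 226.5 − 84.34 = 142.2 μs.
γ_2 = 247.8/142.2 = 1.743; β = √(1 − 1/γ²) = √0.6709.

β = 0.819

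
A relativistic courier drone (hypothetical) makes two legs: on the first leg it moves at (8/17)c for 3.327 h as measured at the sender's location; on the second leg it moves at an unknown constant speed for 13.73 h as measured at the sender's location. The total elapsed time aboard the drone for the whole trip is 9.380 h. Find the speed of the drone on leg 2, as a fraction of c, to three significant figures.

Leg 1: γ = 1/√(1 − (8/17)²) = 17/15 ≈ 1.133; τ_1 = 3.327/1.133 = 2.936 h.
Leg 2: speed unknown; τ_2 = 13.73/γ_2.
Total proper time: 2.936 + τ_2 = 9.380, so τ_2 = 9.380 − 2.936 = 6.444 h.
γ_2 = 13.73/6.444 = 2.131; β = √(1 − 1/γ²) = √0.7797.

β = 0.883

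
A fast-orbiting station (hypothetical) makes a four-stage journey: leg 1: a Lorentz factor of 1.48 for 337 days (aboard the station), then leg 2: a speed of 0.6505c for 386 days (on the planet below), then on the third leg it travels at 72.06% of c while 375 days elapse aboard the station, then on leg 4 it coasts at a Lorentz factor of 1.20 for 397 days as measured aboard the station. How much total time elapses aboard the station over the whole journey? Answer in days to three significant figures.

Leg 1: 337 days is already measured aboard the station.
Leg 2: γ = 1/√(1 − 0.6505²) = 1/√0.5768 = 1.317; τ_2 = 386/1.317 = 293.2 days.
Leg 3: 375 days is already measured aboard the station.
Leg 4: 397 days is already measured aboard the station.
Total: 337.0 + 293.2 + 375.0 + 397.0 days.

τ = 1400 days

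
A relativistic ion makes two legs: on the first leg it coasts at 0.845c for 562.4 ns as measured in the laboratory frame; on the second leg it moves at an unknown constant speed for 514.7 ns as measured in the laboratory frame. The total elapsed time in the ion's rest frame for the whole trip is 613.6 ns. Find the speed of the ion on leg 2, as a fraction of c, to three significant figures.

β = 0.794

Leg 1: γ = 1/√(1 − 0.845²) = 1/√0.2860 = 1.870; τ_1 = 562.4/1.870 = 300.8 ns.
Leg 2: speed unknown; τ_2 = 514.7/γ_2.
Total proper time: 300.8 + τ_2 = 613.6, so τ_2 = 613.6 − 300.8 = 312.8 ns.
γ_2 = 514.7/312.8 = 1.645; β = √(1 − 1/γ²) = √0.6305.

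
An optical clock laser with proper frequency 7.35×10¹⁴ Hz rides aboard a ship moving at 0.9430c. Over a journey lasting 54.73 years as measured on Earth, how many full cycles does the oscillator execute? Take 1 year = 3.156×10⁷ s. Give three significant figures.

N = 4.22×10²³

γ = 1/√(1 − 0.9430²) = 1/√0.1108 = 3.005
The oscillator's own cycle count is N = f × τ where τ is the proper time on the ship. τ = Δt/γ = 54.73/3.005 = 18.21 years = 5.748×10⁸ s.
N = 7.35×10¹⁴ × 5.748×10⁸ = 4.225×10²³.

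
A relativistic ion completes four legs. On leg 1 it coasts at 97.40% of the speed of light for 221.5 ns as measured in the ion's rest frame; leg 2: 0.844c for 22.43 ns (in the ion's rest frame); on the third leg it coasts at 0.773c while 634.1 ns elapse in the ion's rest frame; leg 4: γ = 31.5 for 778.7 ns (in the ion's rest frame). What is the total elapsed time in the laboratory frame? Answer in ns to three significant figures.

Leg 1: β = 0.9740; γ = 1/√(1 − 0.9740²) = 1/√0.05132 = 4.414; Δt_1 = 4.414 × 221.5 = 977.7 ns.
Leg 2: γ = 1/√(1 − 0.844²) = 1/√0.2877 = 1.864; Δt_2 = 1.864 × 22.43 = 41.82 ns.
Leg 3: γ = 1/√(1 − 0.773²) = 1/√0.4025 = 1.576; Δt_3 = 1.576 × 634.1 = 999.5 ns.
Leg 4: γ = 31.5; Δt_4 = 31.50 × 778.7 = 2.453×10⁴ ns.
Total: 977.7 + 41.82 + 999.5 + 2.453×10⁴ ns.

Δt = 2.65×10⁴ ns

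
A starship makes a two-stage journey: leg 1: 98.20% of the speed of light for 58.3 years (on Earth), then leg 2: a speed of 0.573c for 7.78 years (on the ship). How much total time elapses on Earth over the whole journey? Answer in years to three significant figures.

Δt = 67.8 years

Leg 1: 58.3 years is already measured on Earth.
Leg 2: γ = 1/√(1 − 0.573²) = 1/√0.6717 = 1.220; Δt_2 = 1.220 × 7.78 = 9.493 years.
Total: 58.30 + 9.493 years.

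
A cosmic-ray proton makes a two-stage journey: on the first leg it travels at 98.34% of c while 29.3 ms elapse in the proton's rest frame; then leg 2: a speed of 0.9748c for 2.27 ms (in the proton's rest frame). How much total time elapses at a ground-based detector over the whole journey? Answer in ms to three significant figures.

Leg 1: β = 0.9834; γ = 1/√(1 − 0.9834²) = 1/√0.03292 = 5.511; Δt_1 = 5.511 × 29.3 = 161.5 ms.
Leg 2: γ = 1/√(1 − 0.9748²) = 1/√0.04976 = 4.483; Δt_2 = 4.483 × 2.27 = 10.18 ms.
Total: 161.5 + 10.18 ms.

Δt = 172 ms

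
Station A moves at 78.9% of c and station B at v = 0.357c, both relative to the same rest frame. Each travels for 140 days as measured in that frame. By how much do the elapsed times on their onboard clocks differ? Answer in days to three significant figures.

A: β = 0.789; γ = 1/√(1 − 0.789²) = 1/√0.3775 = 1.628; τ_A = 140/1.628 = 86.02 days.
B: γ = 1/√(1 − 0.357²) = 1/√0.8726 = 1.071; τ_B = 140/1.071 = 130.8 days.

|τ_A − τ_B| = 44.8 days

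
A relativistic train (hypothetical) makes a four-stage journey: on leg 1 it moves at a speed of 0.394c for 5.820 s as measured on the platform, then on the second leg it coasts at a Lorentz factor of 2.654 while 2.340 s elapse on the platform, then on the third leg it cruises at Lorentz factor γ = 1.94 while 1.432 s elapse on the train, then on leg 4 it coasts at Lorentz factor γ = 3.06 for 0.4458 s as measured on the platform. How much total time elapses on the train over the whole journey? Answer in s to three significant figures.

τ = 7.81 s

Leg 1: γ = 1/√(1 − 0.394²) = 1/√0.8448 = 1.088; τ_1 = 5.820/1.088 = 5.349 s.
Leg 2: γ = 2.654; τ_2 = 2.340/2.654 = 0.8817 s.
Leg 3: 1.432 s is already measured on the train.
Leg 4: γ = 3.06; τ_4 = 0.4458/3.060 = 0.1457 s.
Total: 5.349 + 0.8817 + 1.432 + 0.1457 s.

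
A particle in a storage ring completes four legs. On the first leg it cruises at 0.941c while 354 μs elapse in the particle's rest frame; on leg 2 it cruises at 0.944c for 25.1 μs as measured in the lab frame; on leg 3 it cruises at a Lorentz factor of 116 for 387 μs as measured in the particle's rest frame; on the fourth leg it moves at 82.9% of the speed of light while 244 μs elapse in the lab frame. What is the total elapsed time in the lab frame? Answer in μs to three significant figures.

Δt = 4.62×10⁴ μs

Leg 1: γ = 1/√(1 − 0.941²) = 1/√0.1145 = 2.955; Δt_1 = 2.955 × 354 = 1046 μs.
Leg 2: 25.1 μs is already measured in the lab frame.
Leg 3: γ = 116; Δt_3 = 116.0 × 387 = 4.489×10⁴ μs.
Leg 4: 244 μs is already measured in the lab frame.
Total: 1046 + 25.10 + 4.489×10⁴ + 244.0 μs.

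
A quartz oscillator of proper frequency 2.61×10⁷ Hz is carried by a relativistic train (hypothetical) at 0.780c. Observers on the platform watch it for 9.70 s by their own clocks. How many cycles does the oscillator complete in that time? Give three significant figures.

γ = 1/√(1 − 0.780²) = 1/√0.3916 = 1.598
During 9.70 s of lab time, the oscillator's proper time advances by τ = Δt/γ = 9.70/1.598 = 6.070 s = 6.070×10⁰ s.
N = f × τ = 2.61×10⁷ × 6.070×10⁰ = 1.584×10⁸.

N = 1.58×10⁸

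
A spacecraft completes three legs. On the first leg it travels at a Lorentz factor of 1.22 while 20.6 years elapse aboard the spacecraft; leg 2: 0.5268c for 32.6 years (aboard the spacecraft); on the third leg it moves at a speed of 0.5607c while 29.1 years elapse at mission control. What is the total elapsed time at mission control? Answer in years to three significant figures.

Leg 1: γ = 1.22; Δt_1 = 1.220 × 20.6 = 25.13 years.
Leg 2: γ = 1/√(1 − 0.5268²) = 1/√0.7225 = 1.176; Δt_2 = 1.176 × 32.6 = 38.35 years.
Leg 3: 29.1 years is already measured at mission control.
Total: 25.13 + 38.35 + 29.10 years.

Δt = 92.6 years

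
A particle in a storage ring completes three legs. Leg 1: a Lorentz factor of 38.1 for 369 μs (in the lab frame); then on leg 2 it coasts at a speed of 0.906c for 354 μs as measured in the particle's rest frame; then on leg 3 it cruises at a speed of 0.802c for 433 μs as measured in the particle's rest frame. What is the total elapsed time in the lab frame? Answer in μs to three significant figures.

Leg 1: 369 μs is already measured in the lab frame.
Leg 2: γ = 1/√(1 − 0.906²) = 1/√0.1792 = 2.363; Δt_2 = 2.363 × 354 = 836.3 μs.
Leg 3: γ = 1/√(1 − 0.802²) = 1/√0.3568 = 1.674; Δt_3 = 1.674 × 433 = 724.9 μs.
Total: 369.0 + 836.3 + 724.9 μs.

Δt = 1930 μs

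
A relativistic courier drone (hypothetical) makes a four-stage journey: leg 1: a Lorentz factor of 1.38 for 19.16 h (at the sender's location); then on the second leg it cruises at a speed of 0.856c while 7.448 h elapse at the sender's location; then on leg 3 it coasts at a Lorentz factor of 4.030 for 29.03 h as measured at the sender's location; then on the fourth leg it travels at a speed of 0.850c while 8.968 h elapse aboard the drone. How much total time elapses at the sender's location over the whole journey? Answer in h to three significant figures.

Δt = 72.7 h

Leg 1: 19.16 h is already measured at the sender's location.
Leg 2: 7.448 h is already measured at the sender's location.
Leg 3: 29.03 h is already measured at the sender's location.
Leg 4: γ = 1/√(1 − 0.850²) = 1/√0.2775 = 1.898; Δt_4 = 1.898 × 8.968 = 17.02 h.
Total: 19.16 + 7.448 + 29.03 + 17.02 h.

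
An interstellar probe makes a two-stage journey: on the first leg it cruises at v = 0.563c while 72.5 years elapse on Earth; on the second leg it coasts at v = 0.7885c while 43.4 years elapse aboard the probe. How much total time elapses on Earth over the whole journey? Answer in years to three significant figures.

Leg 1: 72.5 years is already measured on Earth.
Leg 2: γ = 1/√(1 − 0.7885²) = 1/√0.3783 = 1.626; Δt_2 = 1.626 × 43.4 = 70.57 years.
Total: 72.50 + 70.57 years.

Δt = 143 years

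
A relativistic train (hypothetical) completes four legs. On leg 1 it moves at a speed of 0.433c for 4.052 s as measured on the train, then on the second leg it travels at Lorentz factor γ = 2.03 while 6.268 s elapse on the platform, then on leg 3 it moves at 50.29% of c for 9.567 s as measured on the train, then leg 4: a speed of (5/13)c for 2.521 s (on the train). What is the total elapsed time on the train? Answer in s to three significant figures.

Leg 1: 4.052 s is already measured on the train.
Leg 2: γ = 2.03; τ_2 = 6.268/2.030 = 3.088 s.
Leg 3: 9.567 s is already measured on the train.
Leg 4: 2.521 s is already measured on the train.
Total: 4.052 + 3.088 + 9.567 + 2.521 s.

τ = 19.2 s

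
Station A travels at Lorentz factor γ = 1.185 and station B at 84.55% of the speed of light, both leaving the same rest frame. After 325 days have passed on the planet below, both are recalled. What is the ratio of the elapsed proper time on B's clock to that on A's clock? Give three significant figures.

τ_B/τ_A = 0.633

A: γ = 1.185. B: β = 0.8455; γ = 1/√(1 − 0.8455²) = 1/√0.2851 = 1.873.
τ_A/τ_B = γ_B/γ_A = 1.873/1.185 = 1.580, so τ_B/τ_A = 0.6328.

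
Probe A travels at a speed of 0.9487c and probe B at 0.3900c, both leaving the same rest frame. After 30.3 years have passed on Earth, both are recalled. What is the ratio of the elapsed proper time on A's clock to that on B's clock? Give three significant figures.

τ_A/τ_B = 0.343

A: γ = 1/√(1 − 0.9487²) = 1/√0.09997 = 3.163. B: γ = 1/√(1 − 0.3900²) = 1/√0.8479 = 1.086.
τ_A/τ_B = γ_B/γ_A = 1.086/3.163 = 0.3434, so τ_A/τ_B = 0.3434.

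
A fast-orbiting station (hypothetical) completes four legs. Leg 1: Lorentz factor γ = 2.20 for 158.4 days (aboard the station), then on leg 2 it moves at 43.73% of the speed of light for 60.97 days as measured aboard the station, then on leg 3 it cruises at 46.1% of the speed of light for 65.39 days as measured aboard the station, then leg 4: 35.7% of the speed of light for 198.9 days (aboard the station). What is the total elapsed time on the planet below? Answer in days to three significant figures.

Leg 1: γ = 2.20; Δt_1 = 2.200 × 158.4 = 348.5 days.
Leg 2: β = 0.4373; γ = 1/√(1 − 0.4373²) = 1/√0.8088 = 1.112; Δt_2 = 1.112 × 60.97 = 67.80 days.
Leg 3: β = 0.461; γ = 1/√(1 − 0.461²) = 1/√0.7875 = 1.127; Δt_3 = 1.127 × 65.39 = 73.69 days.
Leg 4: β = 0.357; γ = 1/√(1 − 0.357²) = 1/√0.8726 = 1.071; Δt_4 = 1.071 × 198.9 = 212.9 days.
Total: 348.5 + 67.80 + 73.69 + 212.9 days.

Δt = 703 days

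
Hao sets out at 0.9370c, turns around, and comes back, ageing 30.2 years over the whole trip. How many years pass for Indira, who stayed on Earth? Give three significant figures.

Δt = 86.5 years

γ = 1/√(1 − 0.9370²) = 1/√0.1220 = 2.863
Earth-frame duration is the dilated interval: Δt = γτ = 2.863 × 30.2 years.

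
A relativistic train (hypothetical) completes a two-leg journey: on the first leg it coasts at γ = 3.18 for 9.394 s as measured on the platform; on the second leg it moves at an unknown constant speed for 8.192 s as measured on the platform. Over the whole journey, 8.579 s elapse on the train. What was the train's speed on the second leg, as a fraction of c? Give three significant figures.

β = 0.727

Leg 1: γ = 3.18; τ_1 = 9.394/3.180 = 2.954 s.
Leg 2: speed unknown; τ_2 = 8.192/γ_2.
Total proper time: 2.954 + τ_2 = 8.579, so τ_2 = 8.579 − 2.954 = 5.625 s.
γ_2 = 8.192/5.625 = 1.456; β = √(1 − 1/γ²) = √0.5285.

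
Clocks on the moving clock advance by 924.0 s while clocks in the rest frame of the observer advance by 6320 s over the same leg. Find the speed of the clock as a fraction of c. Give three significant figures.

The proper time is measured on the moving clock (both events occur at the clock's location); Δt is measured in the rest frame of the observer. γ = Δt/τ = 6320/924.0 = 6.840.
β = √(1 − 1/γ²) = √(1 − 0.02138) = √0.9786

v = 0.989c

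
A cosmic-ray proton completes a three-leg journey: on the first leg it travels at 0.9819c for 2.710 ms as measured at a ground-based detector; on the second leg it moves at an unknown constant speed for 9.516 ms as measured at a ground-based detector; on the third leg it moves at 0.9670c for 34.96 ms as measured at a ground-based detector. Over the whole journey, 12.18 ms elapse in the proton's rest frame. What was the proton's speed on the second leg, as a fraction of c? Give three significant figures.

Leg 1: γ = 1/√(1 − 0.9819²) = 1/√0.03587 = 5.280; τ_1 = 2.710/5.280 = 0.5133 ms.
Leg 2: speed unknown; τ_2 = 9.516/γ_2.
Leg 3: γ = 1/√(1 − 0.9670²) = 1/√0.06491 = 3.925; τ_3 = 34.96/3.925 = 8.907 ms.
Total proper time: 0.5133 + τ_2 + 8.907 = 12.18, so τ_2 = 12.18 − 9.420 = 2.760 ms.
γ_2 = 9.516/2.760 = 3.448; β = √(1 − 1/γ²) = √0.9159.

β = 0.957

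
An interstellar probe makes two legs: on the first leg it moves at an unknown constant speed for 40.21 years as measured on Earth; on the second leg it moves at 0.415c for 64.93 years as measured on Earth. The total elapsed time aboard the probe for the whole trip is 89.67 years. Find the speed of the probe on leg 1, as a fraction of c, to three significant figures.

Leg 1: speed unknown; τ_1 = 40.21/γ_1.
Leg 2: γ = 1/√(1 − 0.415²) = 1/√0.8278 = 1.099; τ_2 = 64.93/1.099 = 59.07 years.
Total proper time: τ_1 + 59.07 = 89.67, so τ_1 = 89.67 − 59.07 = 30.60 years.
γ_1 = 40.21/30.60 = 1.314; β = √(1 − 1/γ²) = √0.4210.

β = 0.649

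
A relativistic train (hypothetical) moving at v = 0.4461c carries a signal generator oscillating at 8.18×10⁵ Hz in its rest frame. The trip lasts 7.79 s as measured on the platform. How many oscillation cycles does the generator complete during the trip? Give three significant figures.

N = 5.70×10⁶

γ = 1/√(1 − 0.4461²) = 1/√0.8010 = 1.117
The oscillator's own cycle count is N = f × τ where τ is the proper time on the train. τ = Δt/γ = 7.79/1.117 = 6.972 s = 6.972×10⁰ s.
N = 8.18×10⁵ × 6.972×10⁰ = 5.703×10⁶.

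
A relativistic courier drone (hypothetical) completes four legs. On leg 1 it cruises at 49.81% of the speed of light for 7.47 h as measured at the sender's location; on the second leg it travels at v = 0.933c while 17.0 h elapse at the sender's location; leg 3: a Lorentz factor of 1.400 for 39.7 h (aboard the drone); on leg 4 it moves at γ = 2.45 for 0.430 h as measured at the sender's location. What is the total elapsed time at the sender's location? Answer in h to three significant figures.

Δt = 80.5 h

Leg 1: 7.47 h is already measured at the sender's location.
Leg 2: 17.0 h is already measured at the sender's location.
Leg 3: γ = 1.400; Δt_3 = 1.400 × 39.7 = 55.58 h.
Leg 4: 0.430 h is already measured at the sender's location.
Total: 7.470 + 17.00 + 55.58 + 0.4300 h.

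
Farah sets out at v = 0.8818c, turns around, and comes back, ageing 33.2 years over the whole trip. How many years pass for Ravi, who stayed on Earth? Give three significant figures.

Δt = 70.4 years

γ = 1/√(1 − 0.8818²) = 1/√0.2224 = 2.120
Earth-frame duration is the dilated interval: Δt = γτ = 2.120 × 33.2 years.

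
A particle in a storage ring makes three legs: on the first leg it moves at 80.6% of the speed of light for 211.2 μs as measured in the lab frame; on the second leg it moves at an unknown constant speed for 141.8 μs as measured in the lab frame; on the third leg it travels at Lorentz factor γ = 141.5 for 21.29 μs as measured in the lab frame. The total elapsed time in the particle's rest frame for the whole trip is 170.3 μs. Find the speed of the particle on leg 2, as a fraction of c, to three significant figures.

β = 0.948

Leg 1: β = 0.806; γ = 1/√(1 − 0.806²) = 1/√0.3504 = 1.689; τ_1 = 211.2/1.689 = 125.0 μs.
Leg 2: speed unknown; τ_2 = 141.8/γ_2.
Leg 3: γ = 141.5; τ_3 = 21.29/141.5 = 0.1505 μs.
Total proper time: 125.0 + τ_2 + 0.1505 = 170.3, so τ_2 = 170.3 − 125.2 = 45.14 μs.
γ_2 = 141.8/45.14 = 3.142; β = √(1 − 1/γ²) = √0.8987.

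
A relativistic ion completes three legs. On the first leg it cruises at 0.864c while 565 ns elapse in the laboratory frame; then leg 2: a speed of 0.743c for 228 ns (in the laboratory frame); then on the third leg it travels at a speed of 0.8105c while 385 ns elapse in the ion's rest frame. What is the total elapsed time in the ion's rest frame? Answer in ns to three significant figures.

τ = 822 ns

Leg 1: γ = 1/√(1 − 0.864²) = 1/√0.2535 = 1.986; τ_1 = 565/1.986 = 284.5 ns.
Leg 2: γ = 1/√(1 − 0.743²) = 1/√0.4480 = 1.494; τ_2 = 228/1.494 = 152.6 ns.
Leg 3: 385 ns is already measured in the ion's rest frame.
Total: 284.5 + 152.6 + 385.0 ns.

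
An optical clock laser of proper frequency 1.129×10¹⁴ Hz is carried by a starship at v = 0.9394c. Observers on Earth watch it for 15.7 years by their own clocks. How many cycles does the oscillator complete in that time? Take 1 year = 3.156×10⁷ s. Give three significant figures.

γ = 1/√(1 − 0.9394²) = 1/√0.1175 = 2.917
During 15.7 years of lab time, the oscillator's proper time advances by τ = Δt/γ = 15.7/2.917 = 5.382 years = 1.699×10⁸ s.
N = f × τ = 1.129×10¹⁴ × 1.699×10⁸ = 1.918×10²².

N = 1.92×10²²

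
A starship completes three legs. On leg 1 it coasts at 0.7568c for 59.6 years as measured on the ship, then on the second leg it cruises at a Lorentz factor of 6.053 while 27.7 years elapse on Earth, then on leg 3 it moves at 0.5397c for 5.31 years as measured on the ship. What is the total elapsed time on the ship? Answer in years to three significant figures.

Leg 1: 59.6 years is already measured on the ship.
Leg 2: γ = 6.053; τ_2 = 27.7/6.053 = 4.576 years.
Leg 3: 5.31 years is already measured on the ship.
Total: 59.60 + 4.576 + 5.310 years.

τ = 69.5 years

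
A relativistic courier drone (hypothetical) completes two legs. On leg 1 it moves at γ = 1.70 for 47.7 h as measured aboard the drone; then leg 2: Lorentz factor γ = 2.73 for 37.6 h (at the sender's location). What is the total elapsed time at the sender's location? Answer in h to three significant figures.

Δt = 119 h

Leg 1: γ = 1.70; Δt_1 = 1.700 × 47.7 = 81.09 h.
Leg 2: 37.6 h is already measured at the sender's location.
Total: 81.09 + 37.60 h.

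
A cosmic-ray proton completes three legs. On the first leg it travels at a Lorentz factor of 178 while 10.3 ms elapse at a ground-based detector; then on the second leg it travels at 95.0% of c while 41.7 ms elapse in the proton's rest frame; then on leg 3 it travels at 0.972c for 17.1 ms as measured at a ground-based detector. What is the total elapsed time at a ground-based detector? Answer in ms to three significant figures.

Δt = 161 ms

Leg 1: 10.3 ms is already measured at a ground-based detector.
Leg 2: β = 0.950; γ = 1/√(1 − 0.950²) = 1/√0.09750 = 3.203; Δt_2 = 3.203 × 41.7 = 133.5 ms.
Leg 3: 17.1 ms is already measured at a ground-based detector.
Total: 10.30 + 133.5 + 17.10 ms.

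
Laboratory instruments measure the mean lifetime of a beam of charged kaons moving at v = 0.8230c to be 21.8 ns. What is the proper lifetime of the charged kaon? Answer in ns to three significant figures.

γ = 1/√(1 − 0.8230²) = 1/√0.3227 = 1.760
The lab-frame lifetime is the dilated interval; the proper lifetime is τ₀ = Δt/γ = 21.8/1.760 ns.

τ₀ = 12.4 ns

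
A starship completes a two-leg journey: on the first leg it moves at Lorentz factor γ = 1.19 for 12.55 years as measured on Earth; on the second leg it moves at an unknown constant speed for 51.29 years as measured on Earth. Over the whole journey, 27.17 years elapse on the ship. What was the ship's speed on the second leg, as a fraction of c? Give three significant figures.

β = 0.946

Leg 1: γ = 1.19; τ_1 = 12.55/1.190 = 10.55 years.
Leg 2: speed unknown; τ_2 = 51.29/γ_2.
Total proper time: 10.55 + τ_2 = 27.17, so τ_2 = 27.17 − 10.55 = 16.62 years.
γ_2 = 51.29/16.62 = 3.085; β = √(1 − 1/γ²) = √0.8950.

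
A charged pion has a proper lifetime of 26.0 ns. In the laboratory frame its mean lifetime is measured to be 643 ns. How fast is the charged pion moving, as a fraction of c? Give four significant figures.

γ = Δt/τ₀ = 643/26.0 = 24.73
β = √(1 − 1/γ²) = √(1 − 0.001635) = √0.9984

β = 0.9992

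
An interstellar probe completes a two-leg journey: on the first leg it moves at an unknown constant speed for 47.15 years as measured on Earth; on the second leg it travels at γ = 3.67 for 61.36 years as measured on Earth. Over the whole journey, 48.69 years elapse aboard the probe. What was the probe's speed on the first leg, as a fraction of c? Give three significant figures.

Leg 1: speed unknown; τ_1 = 47.15/γ_1.
Leg 2: γ = 3.67; τ_2 = 61.36/3.670 = 16.72 years.
Total proper time: τ_1 + 16.72 = 48.69, so τ_1 = 48.69 − 16.72 = 31.97 years.
γ_1 = 47.15/31.97 = 1.475; β = √(1 − 1/γ²) = √0.5402.

β = 0.735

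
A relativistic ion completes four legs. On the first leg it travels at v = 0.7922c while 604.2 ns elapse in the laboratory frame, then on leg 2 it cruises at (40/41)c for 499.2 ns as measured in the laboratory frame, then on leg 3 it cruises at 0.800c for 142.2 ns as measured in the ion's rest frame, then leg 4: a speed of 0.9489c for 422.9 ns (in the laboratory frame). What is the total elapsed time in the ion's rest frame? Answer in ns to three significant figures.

Leg 1: γ = 1/√(1 − 0.7922²) = 1/√0.3724 = 1.639; τ_1 = 604.2/1.639 = 368.7 ns.
Leg 2: γ = 1/√(1 − (40/41)²) = 41/9 ≈ 4.556; τ_2 = 499.2/4.556 = 109.6 ns.
Leg 3: 142.2 ns is already measured in the ion's rest frame.
Leg 4: γ = 1/√(1 − 0.9489²) = 1/√0.09959 = 3.169; τ_4 = 422.9/3.169 = 133.5 ns.
Total: 368.7 + 109.6 + 142.2 + 133.5 ns.

τ = 754 ns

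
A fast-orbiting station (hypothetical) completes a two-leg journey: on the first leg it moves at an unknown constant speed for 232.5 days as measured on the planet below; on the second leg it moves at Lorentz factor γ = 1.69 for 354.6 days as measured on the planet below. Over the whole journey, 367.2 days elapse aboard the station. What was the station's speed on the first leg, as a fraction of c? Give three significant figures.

β = 0.736

Leg 1: speed unknown; τ_1 = 232.5/γ_1.
Leg 2: γ = 1.69; τ_2 = 354.6/1.690 = 209.8 days.
Total proper time: τ_1 + 209.8 = 367.2, so τ_1 = 367.2 − 209.8 = 157.4 days.
γ_1 = 232.5/157.4 = 1.477; β = √(1 − 1/γ²) = √0.5418.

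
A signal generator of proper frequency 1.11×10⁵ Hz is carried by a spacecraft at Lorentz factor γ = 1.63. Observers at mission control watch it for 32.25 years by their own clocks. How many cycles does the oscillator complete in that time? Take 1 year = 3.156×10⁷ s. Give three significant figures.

γ = 1.63
During 32.25 years of lab time, the oscillator's proper time advances by τ = Δt/γ = 32.25/1.630 = 19.79 years = 6.244×10⁸ s.
N = f × τ = 1.11×10⁵ × 6.244×10⁸ = 6.931×10¹³.

N = 6.93×10¹³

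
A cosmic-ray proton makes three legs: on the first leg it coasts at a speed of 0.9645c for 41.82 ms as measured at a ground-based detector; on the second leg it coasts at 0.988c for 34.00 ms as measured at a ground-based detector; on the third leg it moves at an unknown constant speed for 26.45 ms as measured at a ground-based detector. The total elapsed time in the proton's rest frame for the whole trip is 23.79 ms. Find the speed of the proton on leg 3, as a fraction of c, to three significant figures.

Leg 1: γ = 1/√(1 − 0.9645²) = 1/√0.06974 = 3.787; τ_1 = 41.82/3.787 = 11.04 ms.
Leg 2: γ = 1/√(1 − 0.988²) = 1/√0.02386 = 6.474; τ_2 = 34.00/6.474 = 5.251 ms.
Leg 3: speed unknown; τ_3 = 26.45/γ_3.
Total proper time: 11.04 + 5.251 + τ_3 = 23.79, so τ_3 = 23.79 − 16.30 = 7.495 ms.
γ_3 = 26.45/7.495 = 3.529; β = √(1 − 1/γ²) = √0.9197.

β = 0.959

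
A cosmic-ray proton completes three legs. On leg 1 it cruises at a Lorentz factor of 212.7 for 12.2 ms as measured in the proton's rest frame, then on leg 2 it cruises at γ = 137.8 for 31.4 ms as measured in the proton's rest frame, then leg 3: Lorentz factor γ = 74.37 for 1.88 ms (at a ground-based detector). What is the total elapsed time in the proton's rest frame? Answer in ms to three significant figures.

Leg 1: 12.2 ms is already measured in the proton's rest frame.
Leg 2: 31.4 ms is already measured in the proton's rest frame.
Leg 3: γ = 74.37; τ_3 = 1.88/74.37 = 0.02528 ms.
Total: 12.20 + 31.40 + 0.02528 ms.

τ = 43.6 ms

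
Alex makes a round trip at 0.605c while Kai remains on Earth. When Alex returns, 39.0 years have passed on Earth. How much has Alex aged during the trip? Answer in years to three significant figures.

γ = 1/√(1 − 0.605²) = 1/√0.6340 = 1.256
Alex's clock measures proper time along the trip: τ = Δt/γ = 39.0/1.256 years.

τ = 31.1 years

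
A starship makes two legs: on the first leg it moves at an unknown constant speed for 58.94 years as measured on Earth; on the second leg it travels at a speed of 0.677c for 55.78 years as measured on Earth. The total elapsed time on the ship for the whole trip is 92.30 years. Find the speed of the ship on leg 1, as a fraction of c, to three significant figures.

Leg 1: speed unknown; τ_1 = 58.94/γ_1.
Leg 2: γ = 1/√(1 − 0.677²) = 1/√0.5417 = 1.359; τ_2 = 55.78/1.359 = 41.05 years.
Total proper time: τ_1 + 41.05 = 92.30, so τ_1 = 92.30 − 41.05 = 51.25 years.
γ_1 = 58.94/51.25 = 1.150; β = √(1 − 1/γ²) = √0.2440.

β = 0.494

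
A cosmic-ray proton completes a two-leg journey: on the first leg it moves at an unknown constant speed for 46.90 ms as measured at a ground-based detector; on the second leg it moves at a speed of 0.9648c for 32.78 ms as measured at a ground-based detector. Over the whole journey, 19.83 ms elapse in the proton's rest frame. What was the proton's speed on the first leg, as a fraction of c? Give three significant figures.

β = 0.971

Leg 1: speed unknown; τ_1 = 46.90/γ_1.
Leg 2: γ = 1/√(1 − 0.9648²) = 1/√0.06916 = 3.803; τ_2 = 32.78/3.803 = 8.621 ms.
Total proper time: τ_1 + 8.621 = 19.83, so τ_1 = 19.83 − 8.621 = 11.21 ms.
γ_1 = 46.90/11.21 = 4.184; β = √(1 − 1/γ²) = √0.9429.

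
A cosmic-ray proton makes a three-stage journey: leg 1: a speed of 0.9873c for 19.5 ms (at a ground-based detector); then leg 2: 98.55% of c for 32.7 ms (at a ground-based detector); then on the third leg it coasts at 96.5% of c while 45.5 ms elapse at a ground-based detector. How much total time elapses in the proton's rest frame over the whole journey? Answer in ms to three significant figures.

Leg 1: γ = 1/√(1 − 0.9873²) = 1/√0.02524 = 6.295; τ_1 = 19.5/6.295 = 3.098 ms.
Leg 2: β = 0.9855; γ = 1/√(1 − 0.9855²) = 1/√0.02879 = 5.894; τ_2 = 32.7/5.894 = 5.548 ms.
Leg 3: β = 0.965; γ = 1/√(1 − 0.965²) = 1/√0.06878 = 3.813; τ_3 = 45.5/3.813 = 11.93 ms.
Total: 3.098 + 5.548 + 11.93 ms.

τ = 20.6 ms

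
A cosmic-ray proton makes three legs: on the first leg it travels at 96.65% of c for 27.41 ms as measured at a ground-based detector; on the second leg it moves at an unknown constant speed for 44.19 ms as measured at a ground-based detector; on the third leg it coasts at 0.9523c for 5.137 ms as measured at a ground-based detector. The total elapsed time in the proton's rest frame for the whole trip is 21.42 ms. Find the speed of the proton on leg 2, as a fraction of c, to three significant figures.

β = 0.957

Leg 1: β = 0.9665; γ = 1/√(1 − 0.9665²) = 1/√0.06588 = 3.896; τ_1 = 27.41/3.896 = 7.035 ms.
Leg 2: speed unknown; τ_2 = 44.19/γ_2.
Leg 3: γ = 1/√(1 − 0.9523²) = 1/√0.09312 = 3.277; τ_3 = 5.137/3.277 = 1.568 ms.
Total proper time: 7.035 + τ_2 + 1.568 = 21.42, so τ_2 = 21.42 − 8.603 = 12.82 ms.
γ_2 = 44.19/12.82 = 3.448; β = √(1 − 1/γ²) = √0.9159.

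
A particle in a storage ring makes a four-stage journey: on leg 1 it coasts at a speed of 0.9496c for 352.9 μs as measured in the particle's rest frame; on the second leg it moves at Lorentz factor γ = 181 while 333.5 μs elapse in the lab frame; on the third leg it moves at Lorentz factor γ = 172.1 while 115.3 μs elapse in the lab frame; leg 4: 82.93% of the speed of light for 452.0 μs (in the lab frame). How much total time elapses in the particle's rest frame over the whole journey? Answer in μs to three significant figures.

τ = 608 μs

Leg 1: 352.9 μs is already measured in the particle's rest frame.
Leg 2: γ = 181; τ_2 = 333.5/181.0 = 1.843 μs.
Leg 3: γ = 172.1; τ_3 = 115.3/172.1 = 0.6700 μs.
Leg 4: β = 0.8293; γ = 1/√(1 − 0.8293²) = 1/√0.3123 = 1.790; τ_4 = 452.0/1.790 = 252.6 μs.
Total: 352.9 + 1.843 + 0.6700 + 252.6 μs.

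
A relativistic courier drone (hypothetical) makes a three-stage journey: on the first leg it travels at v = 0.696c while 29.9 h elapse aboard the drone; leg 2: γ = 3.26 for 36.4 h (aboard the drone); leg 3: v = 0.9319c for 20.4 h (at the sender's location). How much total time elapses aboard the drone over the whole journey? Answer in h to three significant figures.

Leg 1: 29.9 h is already measured aboard the drone.
Leg 2: 36.4 h is already measured aboard the drone.
Leg 3: γ = 1/√(1 − 0.9319²) = 1/√0.1316 = 2.757; τ_3 = 20.4/2.757 = 7.399 h.
Total: 29.90 + 36.40 + 7.399 h.

τ = 73.7 h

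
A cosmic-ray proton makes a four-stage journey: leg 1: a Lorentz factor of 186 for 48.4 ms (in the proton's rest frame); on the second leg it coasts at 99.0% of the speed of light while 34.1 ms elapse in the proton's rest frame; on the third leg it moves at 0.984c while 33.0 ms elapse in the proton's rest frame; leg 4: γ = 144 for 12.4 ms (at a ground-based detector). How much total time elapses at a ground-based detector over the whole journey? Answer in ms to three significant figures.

Δt = 9440 ms

Leg 1: γ = 186; Δt_1 = 186.0 × 48.4 = 9002 ms.
Leg 2: β = 0.990; γ = 1/√(1 − 0.990²) = 1/√0.01990 = 7.089; Δt_2 = 7.089 × 34.1 = 241.7 ms.
Leg 3: γ = 1/√(1 − 0.984²) = 1/√0.03174 = 5.613; Δt_3 = 5.613 × 33.0 = 185.2 ms.
Leg 4: 12.4 ms is already measured at a ground-based detector.
Total: 9002 + 241.7 + 185.2 + 12.40 ms.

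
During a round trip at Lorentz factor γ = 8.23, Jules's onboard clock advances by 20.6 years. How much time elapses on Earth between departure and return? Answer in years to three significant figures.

γ = 8.23
Earth-frame duration is the dilated interval: Δt = γτ = 8.230 × 20.6 years.

Δt = 170 years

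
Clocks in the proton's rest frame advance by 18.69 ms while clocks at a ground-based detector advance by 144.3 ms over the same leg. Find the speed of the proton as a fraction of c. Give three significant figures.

The proper time is measured in the proton's rest frame (both events occur at the proton's location); Δt is measured at a ground-based detector. γ = Δt/τ = 144.3/18.69 = 7.721.
β = √(1 − 1/γ²) = √(1 − 0.01678) = √0.9832

v = 0.992c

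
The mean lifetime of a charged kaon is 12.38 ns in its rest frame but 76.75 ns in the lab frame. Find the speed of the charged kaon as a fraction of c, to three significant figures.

β = 0.987

γ = Δt/τ₀ = 76.75/12.38 = 6.200
β = √(1 − 1/γ²) = √(1 − 0.02602) = √0.9740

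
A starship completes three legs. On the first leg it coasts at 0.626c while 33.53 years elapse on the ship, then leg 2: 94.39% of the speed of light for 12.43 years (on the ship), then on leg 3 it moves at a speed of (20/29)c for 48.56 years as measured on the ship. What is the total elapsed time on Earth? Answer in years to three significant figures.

Δt = 148 years

Leg 1: γ = 1/√(1 − 0.626²) = 1/√0.6081 = 1.282; Δt_1 = 1.282 × 33.53 = 43.00 years.
Leg 2: β = 0.9439; γ = 1/√(1 − 0.9439²) = 1/√0.1091 = 3.028; Δt_2 = 3.028 × 12.43 = 37.64 years.
Leg 3: γ = 1/√(1 − (20/29)²) = 29/21 ≈ 1.381; Δt_3 = 1.381 × 48.56 = 67.06 years.
Total: 43.00 + 37.64 + 67.06 years.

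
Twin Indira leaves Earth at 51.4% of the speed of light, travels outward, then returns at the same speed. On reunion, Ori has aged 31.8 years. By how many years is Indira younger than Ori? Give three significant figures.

β = 0.514; γ = 1/√(1 − 0.514²) = 1/√0.7358 = 1.166
Indira's elapsed proper time: τ = 31.8/1.166 = 27.28 years.
Age gap = Δt − τ = 31.8 − 27.28 years.

Δt − τ = 4.52 years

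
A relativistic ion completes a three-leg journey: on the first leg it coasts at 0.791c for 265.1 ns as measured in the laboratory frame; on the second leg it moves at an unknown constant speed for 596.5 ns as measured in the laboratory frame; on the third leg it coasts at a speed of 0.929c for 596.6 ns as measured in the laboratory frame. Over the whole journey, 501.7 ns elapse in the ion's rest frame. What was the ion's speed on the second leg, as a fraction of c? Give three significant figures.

β = 0.980

Leg 1: γ = 1/√(1 − 0.791²) = 1/√0.3743 = 1.634; τ_1 = 265.1/1.634 = 162.2 ns.
Leg 2: speed unknown; τ_2 = 596.5/γ_2.
Leg 3: γ = 1/√(1 − 0.929²) = 1/√0.1370 = 2.702; τ_3 = 596.6/2.702 = 220.8 ns.
Total proper time: 162.2 + τ_2 + 220.8 = 501.7, so τ_2 = 501.7 − 383.0 = 118.7 ns.
γ_2 = 596.5/118.7 = 5.025; β = √(1 − 1/γ²) = √0.9604.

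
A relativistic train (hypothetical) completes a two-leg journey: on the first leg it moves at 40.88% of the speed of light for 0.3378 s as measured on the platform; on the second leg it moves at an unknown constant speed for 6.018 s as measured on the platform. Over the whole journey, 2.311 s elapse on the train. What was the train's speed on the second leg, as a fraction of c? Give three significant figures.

Leg 1: β = 0.4088; γ = 1/√(1 − 0.4088²) = 1/√0.8329 = 1.096; τ_1 = 0.3378/1.096 = 0.3083 s.
Leg 2: speed unknown; τ_2 = 6.018/γ_2.
Total proper time: 0.3083 + τ_2 = 2.311, so τ_2 = 2.311 − 0.3083 = 2.003 s.
γ_2 = 6.018/2.003 = 3.005; β = √(1 − 1/γ²) = √0.8893.

β = 0.943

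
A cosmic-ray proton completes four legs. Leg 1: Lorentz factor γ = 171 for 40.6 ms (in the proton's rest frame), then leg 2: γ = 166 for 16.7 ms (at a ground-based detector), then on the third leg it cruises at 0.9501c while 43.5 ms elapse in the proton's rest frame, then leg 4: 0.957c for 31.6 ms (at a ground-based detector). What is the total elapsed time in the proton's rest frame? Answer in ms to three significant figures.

Leg 1: 40.6 ms is already measured in the proton's rest frame.
Leg 2: γ = 166; τ_2 = 16.7/166.0 = 0.1006 ms.
Leg 3: 43.5 ms is already measured in the proton's rest frame.
Leg 4: γ = 1/√(1 − 0.957²) = 1/√0.08415 = 3.447; τ_4 = 31.6/3.447 = 9.167 ms.
Total: 40.60 + 0.1006 + 43.50 + 9.167 ms.

τ = 93.4 ms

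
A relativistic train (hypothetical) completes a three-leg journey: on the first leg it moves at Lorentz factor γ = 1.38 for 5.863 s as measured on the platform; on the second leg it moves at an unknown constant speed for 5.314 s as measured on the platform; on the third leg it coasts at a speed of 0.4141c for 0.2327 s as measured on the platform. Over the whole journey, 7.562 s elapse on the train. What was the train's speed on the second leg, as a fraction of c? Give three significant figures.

β = 0.812

Leg 1: γ = 1.38; τ_1 = 5.863/1.380 = 4.249 s.
Leg 2: speed unknown; τ_2 = 5.314/γ_2.
Leg 3: γ = 1/√(1 − 0.4141²) = 1/√0.8285 = 1.099; τ_3 = 0.2327/1.099 = 0.2118 s.
Total proper time: 4.249 + τ_2 + 0.2118 = 7.562, so τ_2 = 7.562 − 4.460 = 3.102 s.
γ_2 = 5.314/3.102 = 1.713; β = √(1 − 1/γ²) = √0.6593.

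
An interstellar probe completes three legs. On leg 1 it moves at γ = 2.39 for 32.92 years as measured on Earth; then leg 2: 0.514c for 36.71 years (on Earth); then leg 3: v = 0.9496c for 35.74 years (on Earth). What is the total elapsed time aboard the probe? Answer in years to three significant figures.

τ = 56.5 years

Leg 1: γ = 2.39; τ_1 = 32.92/2.390 = 13.77 years.
Leg 2: γ = 1/√(1 − 0.514²) = 1/√0.7358 = 1.166; τ_2 = 36.71/1.166 = 31.49 years.
Leg 3: γ = 1/√(1 − 0.9496²) = 1/√0.09826 = 3.190; τ_3 = 35.74/3.190 = 11.20 years.
Total: 13.77 + 31.49 + 11.20 years.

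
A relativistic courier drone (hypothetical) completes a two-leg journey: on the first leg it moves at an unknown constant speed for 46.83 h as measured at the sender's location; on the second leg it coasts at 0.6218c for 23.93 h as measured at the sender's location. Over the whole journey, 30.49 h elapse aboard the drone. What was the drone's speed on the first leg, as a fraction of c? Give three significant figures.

β = 0.968

Leg 1: speed unknown; τ_1 = 46.83/γ_1.
Leg 2: γ = 1/√(1 − 0.6218²) = 1/√0.6134 = 1.277; τ_2 = 23.93/1.277 = 18.74 h.
Total proper time: τ_1 + 18.74 = 30.49, so τ_1 = 30.49 − 18.74 = 11.75 h.
γ_1 = 46.83/11.75 = 3.986; β = √(1 − 1/γ²) = √0.9371.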